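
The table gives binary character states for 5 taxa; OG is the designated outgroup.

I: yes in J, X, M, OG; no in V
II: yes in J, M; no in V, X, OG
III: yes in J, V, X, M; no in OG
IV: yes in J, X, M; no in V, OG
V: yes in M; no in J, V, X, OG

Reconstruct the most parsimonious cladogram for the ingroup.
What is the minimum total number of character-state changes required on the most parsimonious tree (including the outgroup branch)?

Character polarity is set by the outgroup: the derived state is whichever differs from the outgroup's state, so for I the derived state is 'no', and for the remaining characters it is 'yes'.
I: derived state 'no' in V only — an autapomorphy, so it tells us nothing about relationships among taxa.
II (derived state 'yes') is shared by J and M — a synapomorphy uniting that clade.
All ingroup taxa share the derived state 'yes' for III; it defines the ingroup but does not resolve relationships within it.
Only J, M, and X show the derived state 'yes' for IV, supporting them as a clade.
V (derived state 'yes') is unique to M (autapomorphy; uninformative for grouping).
Most parsimonious ingroup topology: (((J,M),X),V).
Changes per character on this tree: I: 1; II: 1; III: 1; IV: 1; V: 1.
Total = 5.

5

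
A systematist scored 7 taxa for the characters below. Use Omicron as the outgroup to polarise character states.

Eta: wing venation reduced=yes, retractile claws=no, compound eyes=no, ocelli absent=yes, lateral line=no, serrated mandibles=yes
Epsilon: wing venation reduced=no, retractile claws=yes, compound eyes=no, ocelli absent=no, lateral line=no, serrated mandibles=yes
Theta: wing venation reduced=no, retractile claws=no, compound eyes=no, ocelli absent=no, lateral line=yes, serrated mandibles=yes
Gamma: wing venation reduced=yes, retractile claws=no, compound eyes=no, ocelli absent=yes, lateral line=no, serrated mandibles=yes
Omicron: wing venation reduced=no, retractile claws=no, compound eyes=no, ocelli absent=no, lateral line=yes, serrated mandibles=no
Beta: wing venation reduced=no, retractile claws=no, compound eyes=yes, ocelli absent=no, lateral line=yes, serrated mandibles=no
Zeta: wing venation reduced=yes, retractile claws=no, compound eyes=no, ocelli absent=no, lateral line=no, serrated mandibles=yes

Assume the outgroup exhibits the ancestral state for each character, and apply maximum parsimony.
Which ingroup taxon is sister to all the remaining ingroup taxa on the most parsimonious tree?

Beta

Character polarity is set by the outgroup: the derived state is whichever differs from the outgroup's state, so for lateral line the derived state is 'no', and for the remaining characters it is 'yes'.
Only Eta, Gamma, and Zeta show the derived state 'yes' for wing venation reduced, supporting them as a clade.
retractile claws (derived state 'yes') is unique to Epsilon (autapomorphy; uninformative for grouping).
compound eyes: derived state 'yes' in Beta only — an autapomorphy, so it tells us nothing about relationships among taxa.
Only Eta and Gamma show the derived state 'yes' for ocelli absent, supporting them as a clade.
lateral line (derived state 'no') is shared by Epsilon, Eta, Gamma, and Zeta — a synapomorphy uniting that clade.
serrated mandibles: derived state 'yes' in Epsilon, Eta, Gamma, Theta, and Zeta only — synapomorphy for {Epsilon, Eta, Gamma, Theta, Zeta}.
Most parsimonious ingroup topology: (((((Eta,Gamma),Zeta),Epsilon),Theta),Beta).
Beta is sister to the clade containing all other ingroup taxa, so it is the earliest-diverging (most basal) ingroup lineage.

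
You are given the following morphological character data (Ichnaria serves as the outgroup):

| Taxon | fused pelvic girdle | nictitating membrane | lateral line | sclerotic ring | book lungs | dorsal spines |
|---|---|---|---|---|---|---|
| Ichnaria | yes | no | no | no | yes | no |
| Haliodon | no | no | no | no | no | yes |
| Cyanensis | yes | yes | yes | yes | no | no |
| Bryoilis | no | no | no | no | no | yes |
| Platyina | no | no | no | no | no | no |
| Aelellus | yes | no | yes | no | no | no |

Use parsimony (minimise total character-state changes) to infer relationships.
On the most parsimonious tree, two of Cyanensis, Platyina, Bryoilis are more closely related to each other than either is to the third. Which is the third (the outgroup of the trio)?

Cyanensis

Character polarity is set by the outgroup: the derived state is whichever differs from the outgroup's state, so for fused pelvic girdle, book lungs the derived state is 'no', and for the remaining characters it is 'yes'.
fused pelvic girdle (derived state 'no') is shared by Bryoilis, Haliodon, and Platyina — a synapomorphy uniting that clade.
nictitating membrane (derived state 'yes') is unique to Cyanensis (autapomorphy; uninformative for grouping).
lateral line (derived state 'yes') is shared by Aelellus and Cyanensis — a synapomorphy uniting that clade.
sclerotic ring (derived state 'yes') is unique to Cyanensis (autapomorphy; uninformative for grouping).
All ingroup taxa share the derived state 'no' for book lungs; it defines the ingroup but does not resolve relationships within it.
dorsal spines (derived state 'yes') is shared by Bryoilis and Haliodon — a synapomorphy uniting that clade.
Most parsimonious ingroup topology: (((Haliodon,Bryoilis),Platyina),(Cyanensis,Aelellus)).
Bryoilis and Platyina share a more recent common ancestor with each other than either does with Cyanensis, so Cyanensis is the least closely related of the three.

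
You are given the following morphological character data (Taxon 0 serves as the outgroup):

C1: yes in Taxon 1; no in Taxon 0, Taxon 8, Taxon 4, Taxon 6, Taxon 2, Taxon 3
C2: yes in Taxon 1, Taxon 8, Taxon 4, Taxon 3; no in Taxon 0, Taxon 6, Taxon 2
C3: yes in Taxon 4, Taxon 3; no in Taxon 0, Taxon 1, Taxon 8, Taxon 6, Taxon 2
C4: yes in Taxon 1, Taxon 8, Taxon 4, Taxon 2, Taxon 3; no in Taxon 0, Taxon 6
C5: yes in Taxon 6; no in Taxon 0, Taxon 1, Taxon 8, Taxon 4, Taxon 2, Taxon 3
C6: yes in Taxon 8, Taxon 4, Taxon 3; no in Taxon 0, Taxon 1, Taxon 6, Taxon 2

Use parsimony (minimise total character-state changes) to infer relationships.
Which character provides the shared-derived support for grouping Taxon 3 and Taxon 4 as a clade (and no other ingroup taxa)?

The outgroup has state 'no' for every character, so 'yes' is the derived state throughout.
C1 (derived state 'yes') is unique to Taxon 1 (autapomorphy; uninformative for grouping).
C2 (derived state 'yes') is shared by Taxon 1, Taxon 3, Taxon 4, and Taxon 8 — a synapomorphy uniting that clade.
Only Taxon 3 and Taxon 4 show the derived state 'yes' for C3, supporting them as a clade.
Only Taxon 1, Taxon 2, Taxon 3, Taxon 4, and Taxon 8 show the derived state 'yes' for C4, supporting them as a clade.
C5: derived state 'yes' in Taxon 6 only — an autapomorphy, so it tells us nothing about relationships among taxa.
Only Taxon 3, Taxon 4, and Taxon 8 show the derived state 'yes' for C6, supporting them as a clade.
Most parsimonious ingroup topology: (((Taxon 1,(Taxon 8,(Taxon 4,Taxon 3))),Taxon 2),Taxon 6).
The clade {Taxon 3, Taxon 4} is supported by C3: its derived state 'yes' occurs in exactly those taxa and in no other taxon (including the outgroup).

C3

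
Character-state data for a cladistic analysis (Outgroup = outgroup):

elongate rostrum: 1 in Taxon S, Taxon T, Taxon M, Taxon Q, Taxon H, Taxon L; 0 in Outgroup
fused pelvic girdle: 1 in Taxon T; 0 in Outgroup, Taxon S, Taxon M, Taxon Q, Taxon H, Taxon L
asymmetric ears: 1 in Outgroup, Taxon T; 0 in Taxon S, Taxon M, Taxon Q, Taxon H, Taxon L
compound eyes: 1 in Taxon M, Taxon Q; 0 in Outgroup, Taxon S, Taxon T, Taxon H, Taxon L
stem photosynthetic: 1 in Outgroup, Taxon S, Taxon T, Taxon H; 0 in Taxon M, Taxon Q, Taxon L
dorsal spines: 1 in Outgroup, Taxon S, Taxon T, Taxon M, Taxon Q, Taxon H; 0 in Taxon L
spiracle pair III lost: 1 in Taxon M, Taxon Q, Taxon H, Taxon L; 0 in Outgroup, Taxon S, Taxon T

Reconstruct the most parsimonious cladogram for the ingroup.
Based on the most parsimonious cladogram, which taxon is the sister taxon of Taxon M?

Taxon Q

Character polarity is set by the outgroup: the derived state is whichever differs from the outgroup's state, so for asymmetric ears, stem photosynthetic, dorsal spines the derived state is '0', and for the remaining characters it is '1'.
elongate rostrum (derived state '1') is shared by all ingroup taxa — unites the whole ingroup.
fused pelvic girdle (derived state '1') is unique to Taxon T (autapomorphy; uninformative for grouping).
asymmetric ears (derived state '0') is shared by Taxon H, Taxon L, Taxon M, Taxon Q, and Taxon S — a synapomorphy uniting that clade.
Only Taxon M and Taxon Q show the derived state '1' for compound eyes, supporting them as a clade.
stem photosynthetic (derived state '0') is shared by Taxon L, Taxon M, and Taxon Q — a synapomorphy uniting that clade.
dorsal spines (derived state '0') is unique to Taxon L (autapomorphy; uninformative for grouping).
Only Taxon H, Taxon L, Taxon M, and Taxon Q show the derived state '1' for spiracle pair III lost, supporting them as a clade.
Most parsimonious ingroup topology: ((Taxon S,(((Taxon M,Taxon Q),Taxon L),Taxon H)),Taxon T).
Taxon M and Taxon Q form a cherry on this tree, so they are sister taxa.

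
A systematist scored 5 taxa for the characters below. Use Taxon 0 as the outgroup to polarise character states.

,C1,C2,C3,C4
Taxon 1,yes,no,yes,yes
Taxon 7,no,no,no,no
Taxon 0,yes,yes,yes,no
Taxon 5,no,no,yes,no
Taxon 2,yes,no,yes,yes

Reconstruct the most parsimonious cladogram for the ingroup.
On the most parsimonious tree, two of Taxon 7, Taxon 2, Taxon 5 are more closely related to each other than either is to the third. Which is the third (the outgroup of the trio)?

Taxon 2

Character polarity is set by the outgroup: the derived state is whichever differs from the outgroup's state, so for C1, C2, C3 the derived state is 'no', and for the remaining characters it is 'yes'.
C1: derived state 'no' in Taxon 5 and Taxon 7 only — synapomorphy for {Taxon 5, Taxon 7}.
All ingroup taxa share the derived state 'no' for C2; it defines the ingroup but does not resolve relationships within it.
C3 (derived state 'no') is unique to Taxon 7 (autapomorphy; uninformative for grouping).
C4: derived state 'yes' in Taxon 1 and Taxon 2 only — synapomorphy for {Taxon 1, Taxon 2}.
Most parsimonious ingroup topology: ((Taxon 7,Taxon 5),(Taxon 1,Taxon 2)).
Taxon 7 and Taxon 5 share a more recent common ancestor with each other than either does with Taxon 2, so Taxon 2 is the least closely related of the three.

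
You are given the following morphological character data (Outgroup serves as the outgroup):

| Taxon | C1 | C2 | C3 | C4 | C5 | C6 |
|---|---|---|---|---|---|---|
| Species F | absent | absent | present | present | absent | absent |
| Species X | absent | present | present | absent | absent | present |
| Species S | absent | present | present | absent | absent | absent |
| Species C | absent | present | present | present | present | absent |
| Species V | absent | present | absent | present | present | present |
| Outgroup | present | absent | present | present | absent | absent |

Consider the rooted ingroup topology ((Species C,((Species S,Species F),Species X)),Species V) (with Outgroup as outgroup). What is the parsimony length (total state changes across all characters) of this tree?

10

Map each character onto ((Species C,((Species S,Species F),Species X)),Species V) (rooted by Outgroup) and count the minimum state changes it requires (Fitch parsimony):
C1: 1; C2: 2; C3: 1; C4: 2; C5: 2; C6: 2.
Total tree length = 10.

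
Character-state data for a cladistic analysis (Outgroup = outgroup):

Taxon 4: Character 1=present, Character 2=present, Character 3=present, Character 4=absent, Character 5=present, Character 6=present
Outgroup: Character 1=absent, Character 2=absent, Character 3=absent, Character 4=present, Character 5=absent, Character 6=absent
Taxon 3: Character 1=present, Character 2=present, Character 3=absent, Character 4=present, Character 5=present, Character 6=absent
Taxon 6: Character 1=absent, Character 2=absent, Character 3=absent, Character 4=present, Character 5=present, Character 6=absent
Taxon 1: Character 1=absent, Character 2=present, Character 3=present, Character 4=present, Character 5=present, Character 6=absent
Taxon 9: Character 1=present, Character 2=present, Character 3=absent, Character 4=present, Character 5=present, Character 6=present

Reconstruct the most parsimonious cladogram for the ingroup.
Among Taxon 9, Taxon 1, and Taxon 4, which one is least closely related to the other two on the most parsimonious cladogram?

Taxon 1

Character polarity is set by the outgroup: the derived state is whichever differs from the outgroup's state, so for Character 4 the derived state is 'absent', and for the remaining characters it is 'present'.
Only Taxon 3, Taxon 4, and Taxon 9 show the derived state 'present' for Character 1, supporting them as a clade.
Only Taxon 1, Taxon 3, Taxon 4, and Taxon 9 show the derived state 'present' for Character 2, supporting them as a clade.
Character 3 groups Taxon 1 and Taxon 4, which is incompatible with the clades supported by the remaining characters; treating it as convergent (homoplasy) costs fewer steps than any alternative tree.
Character 4: derived state 'absent' in Taxon 4 only — an autapomorphy, so it tells us nothing about relationships among taxa.
Character 5 (derived state 'present') is shared by all ingroup taxa — unites the whole ingroup.
Only Taxon 4 and Taxon 9 show the derived state 'present' for Character 6, supporting them as a clade.
Most parsimonious ingroup topology: (((Taxon 3,(Taxon 4,Taxon 9)),Taxon 1),Taxon 6).
Taxon 9 and Taxon 4 share a more recent common ancestor with each other than either does with Taxon 1, so Taxon 1 is the least closely related of the three.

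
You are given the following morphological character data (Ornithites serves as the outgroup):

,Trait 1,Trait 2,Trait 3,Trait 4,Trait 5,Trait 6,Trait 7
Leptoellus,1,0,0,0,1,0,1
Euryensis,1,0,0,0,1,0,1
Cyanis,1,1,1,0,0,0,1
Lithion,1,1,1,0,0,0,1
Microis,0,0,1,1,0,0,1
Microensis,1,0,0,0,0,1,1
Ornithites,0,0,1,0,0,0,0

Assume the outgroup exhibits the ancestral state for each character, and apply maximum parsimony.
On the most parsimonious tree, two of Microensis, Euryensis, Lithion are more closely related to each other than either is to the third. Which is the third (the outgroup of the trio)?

Character polarity is set by the outgroup: the derived state is whichever differs from the outgroup's state, so for Trait 3 the derived state is '0', and for the remaining characters it is '1'.
Only Cyanis, Euryensis, Leptoellus, Lithion, and Microensis show the derived state '1' for Trait 1, supporting them as a clade.
Only Cyanis and Lithion show the derived state '1' for Trait 2, supporting them as a clade.
Trait 3 (derived state '0') is shared by Euryensis, Leptoellus, and Microensis — a synapomorphy uniting that clade.
Trait 4: derived state '1' in Microis only — an autapomorphy, so it tells us nothing about relationships among taxa.
Trait 5: derived state '1' in Euryensis and Leptoellus only — synapomorphy for {Euryensis, Leptoellus}.
Trait 6 (derived state '1') is unique to Microensis (autapomorphy; uninformative for grouping).
Trait 7 (derived state '1') is shared by all ingroup taxa — unites the whole ingroup.
Most parsimonious ingroup topology: (((Microensis,(Euryensis,Leptoellus)),(Lithion,Cyanis)),Microis).
Microensis and Euryensis share a more recent common ancestor with each other than either does with Lithion, so Lithion is the least closely related of the three.

Lithion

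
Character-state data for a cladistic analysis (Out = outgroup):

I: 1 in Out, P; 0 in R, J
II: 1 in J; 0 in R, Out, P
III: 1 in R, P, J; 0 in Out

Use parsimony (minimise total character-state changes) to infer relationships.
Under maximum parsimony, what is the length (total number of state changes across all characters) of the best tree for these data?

3

Character polarity is set by the outgroup: the derived state is whichever differs from the outgroup's state, so for I the derived state is '0', and for the remaining characters it is '1'.
I: derived state '0' in J and R only — synapomorphy for {J, R}.
II (derived state '1') is unique to J (autapomorphy; uninformative for grouping).
III (derived state '1') is shared by all ingroup taxa — unites the whole ingroup.
Most parsimonious ingroup topology: ((R,J),P).
Changes per character on this tree: I: 1; II: 1; III: 1.
Total = 3.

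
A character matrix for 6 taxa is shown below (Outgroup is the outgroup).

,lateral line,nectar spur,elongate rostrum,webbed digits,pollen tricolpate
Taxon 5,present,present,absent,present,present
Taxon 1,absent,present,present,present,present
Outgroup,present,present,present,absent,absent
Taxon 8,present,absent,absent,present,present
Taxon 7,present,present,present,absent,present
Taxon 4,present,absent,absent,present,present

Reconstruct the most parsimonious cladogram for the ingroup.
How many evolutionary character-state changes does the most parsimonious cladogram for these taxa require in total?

5

Character polarity is set by the outgroup: the derived state is whichever differs from the outgroup's state, so for lateral line, nectar spur, elongate rostrum the derived state is 'absent', and for the remaining characters it is 'present'.
lateral line (derived state 'absent') is unique to Taxon 1 (autapomorphy; uninformative for grouping).
nectar spur: derived state 'absent' in Taxon 4 and Taxon 8 only — synapomorphy for {Taxon 4, Taxon 8}.
elongate rostrum (derived state 'absent') is shared by Taxon 4, Taxon 5, and Taxon 8 — a synapomorphy uniting that clade.
webbed digits: derived state 'present' in Taxon 1, Taxon 4, Taxon 5, and Taxon 8 only — synapomorphy for {Taxon 1, Taxon 4, Taxon 5, Taxon 8}.
pollen tricolpate (derived state 'present') is shared by all ingroup taxa — unites the whole ingroup.
Most parsimonious ingroup topology: ((((Taxon 4,Taxon 8),Taxon 5),Taxon 1),Taxon 7).
Changes per character on this tree: lateral line: 1; nectar spur: 1; elongate rostrum: 1; webbed digits: 1; pollen tricolpate: 1.
Total = 5.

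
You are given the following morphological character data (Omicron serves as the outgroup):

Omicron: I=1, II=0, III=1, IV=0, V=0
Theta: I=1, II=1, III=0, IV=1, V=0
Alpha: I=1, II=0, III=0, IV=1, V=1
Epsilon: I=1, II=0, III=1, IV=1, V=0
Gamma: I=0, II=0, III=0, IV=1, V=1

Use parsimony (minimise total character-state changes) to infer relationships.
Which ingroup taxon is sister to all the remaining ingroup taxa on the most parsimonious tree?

Character polarity is set by the outgroup: the derived state is whichever differs from the outgroup's state, so for I, III the derived state is '0', and for the remaining characters it is '1'.
I: derived state '0' in Gamma only — an autapomorphy, so it tells us nothing about relationships among taxa.
II: derived state '1' in Theta only — an autapomorphy, so it tells us nothing about relationships among taxa.
III (derived state '0') is shared by Alpha, Gamma, and Theta — a synapomorphy uniting that clade.
All ingroup taxa share the derived state '1' for IV; it defines the ingroup but does not resolve relationships within it.
V: derived state '1' in Alpha and Gamma only — synapomorphy for {Alpha, Gamma}.
Most parsimonious ingroup topology: ((Theta,(Alpha,Gamma)),Epsilon).
Epsilon is sister to the clade containing all other ingroup taxa, so it is the earliest-diverging (most basal) ingroup lineage.

Epsilon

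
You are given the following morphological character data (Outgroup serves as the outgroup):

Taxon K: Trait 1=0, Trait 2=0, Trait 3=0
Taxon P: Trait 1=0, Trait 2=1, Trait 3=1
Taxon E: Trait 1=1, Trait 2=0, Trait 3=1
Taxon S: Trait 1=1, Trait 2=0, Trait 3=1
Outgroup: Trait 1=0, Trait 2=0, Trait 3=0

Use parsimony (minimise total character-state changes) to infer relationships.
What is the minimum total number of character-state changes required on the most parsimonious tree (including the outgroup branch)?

The outgroup has state '0' for every character, so '1' is the derived state throughout.
Only Taxon E and Taxon S show the derived state '1' for Trait 1, supporting them as a clade.
Trait 2: derived state '1' in Taxon P only — an autapomorphy, so it tells us nothing about relationships among taxa.
Only Taxon E, Taxon P, and Taxon S show the derived state '1' for Trait 3, supporting them as a clade.
Most parsimonious ingroup topology: ((Taxon P,(Taxon S,Taxon E)),Taxon K).
Changes per character on this tree: Trait 1: 1; Trait 2: 1; Trait 3: 1.
Total = 3.

3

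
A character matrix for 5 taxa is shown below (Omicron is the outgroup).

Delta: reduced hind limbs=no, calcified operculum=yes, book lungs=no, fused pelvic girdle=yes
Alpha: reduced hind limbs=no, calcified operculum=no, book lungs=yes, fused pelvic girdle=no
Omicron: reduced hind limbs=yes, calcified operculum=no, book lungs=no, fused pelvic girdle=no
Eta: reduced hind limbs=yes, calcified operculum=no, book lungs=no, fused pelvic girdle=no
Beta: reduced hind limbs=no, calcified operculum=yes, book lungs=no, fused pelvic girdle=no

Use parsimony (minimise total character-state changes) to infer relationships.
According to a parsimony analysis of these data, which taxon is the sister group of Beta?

Delta

Character polarity is set by the outgroup: the derived state is whichever differs from the outgroup's state, so for reduced hind limbs the derived state is 'no', and for the remaining characters it is 'yes'.
Only Alpha, Beta, and Delta show the derived state 'no' for reduced hind limbs, supporting them as a clade.
calcified operculum: derived state 'yes' in Beta and Delta only — synapomorphy for {Beta, Delta}.
book lungs (derived state 'yes') is unique to Alpha (autapomorphy; uninformative for grouping).
fused pelvic girdle (derived state 'yes') is unique to Delta (autapomorphy; uninformative for grouping).
Most parsimonious ingroup topology: (((Beta,Delta),Alpha),Eta).
Beta and Delta form a cherry on this tree, so they are sister taxa.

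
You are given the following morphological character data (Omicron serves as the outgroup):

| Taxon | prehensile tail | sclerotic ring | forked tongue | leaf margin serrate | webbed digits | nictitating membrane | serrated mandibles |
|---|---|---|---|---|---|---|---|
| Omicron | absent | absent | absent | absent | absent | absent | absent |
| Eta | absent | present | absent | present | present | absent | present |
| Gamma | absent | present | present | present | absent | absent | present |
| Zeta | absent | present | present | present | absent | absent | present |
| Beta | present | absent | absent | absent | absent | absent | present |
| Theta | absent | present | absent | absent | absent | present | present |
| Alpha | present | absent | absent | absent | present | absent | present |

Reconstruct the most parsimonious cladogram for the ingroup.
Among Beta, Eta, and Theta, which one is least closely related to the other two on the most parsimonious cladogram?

Beta

The outgroup has state 'absent' for every character, so 'present' is the derived state throughout.
prehensile tail (derived state 'present') is shared by Alpha and Beta — a synapomorphy uniting that clade.
Only Eta, Gamma, Theta, and Zeta show the derived state 'present' for sclerotic ring, supporting them as a clade.
Only Gamma and Zeta show the derived state 'present' for forked tongue, supporting them as a clade.
leaf margin serrate: derived state 'present' in Eta, Gamma, and Zeta only — synapomorphy for {Eta, Gamma, Zeta}.
webbed digits (state 'present') occurs in Alpha and Eta but conflicts with the nesting implied by the other characters — most parsimoniously interpreted as homoplasy.
nictitating membrane (derived state 'present') is unique to Theta (autapomorphy; uninformative for grouping).
All ingroup taxa share the derived state 'present' for serrated mandibles; it defines the ingroup but does not resolve relationships within it.
Most parsimonious ingroup topology: (((Eta,(Gamma,Zeta)),Theta),(Beta,Alpha)).
Theta and Eta share a more recent common ancestor with each other than either does with Beta, so Beta is the least closely related of the three.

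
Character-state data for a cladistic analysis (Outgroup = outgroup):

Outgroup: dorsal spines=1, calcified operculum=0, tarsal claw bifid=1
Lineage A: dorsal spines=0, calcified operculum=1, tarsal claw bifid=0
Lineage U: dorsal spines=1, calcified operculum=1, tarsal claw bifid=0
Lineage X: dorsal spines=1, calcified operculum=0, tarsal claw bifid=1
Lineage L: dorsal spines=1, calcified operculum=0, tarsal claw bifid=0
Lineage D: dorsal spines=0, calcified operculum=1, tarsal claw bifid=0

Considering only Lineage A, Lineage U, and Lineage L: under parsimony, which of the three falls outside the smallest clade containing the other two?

Lineage L

Character polarity is set by the outgroup: the derived state is whichever differs from the outgroup's state, so for dorsal spines, tarsal claw bifid the derived state is '0', and for the remaining characters it is '1'.
dorsal spines: derived state '0' in Lineage A and Lineage D only — synapomorphy for {Lineage A, Lineage D}.
Only Lineage A, Lineage D, and Lineage U show the derived state '1' for calcified operculum, supporting them as a clade.
tarsal claw bifid: derived state '0' in Lineage A, Lineage D, Lineage L, and Lineage U only — synapomorphy for {Lineage A, Lineage D, Lineage L, Lineage U}.
Most parsimonious ingroup topology: ((((Lineage A,Lineage D),Lineage U),Lineage L),Lineage X).
Lineage A and Lineage U share a more recent common ancestor with each other than either does with Lineage L, so Lineage L is the least closely related of the three.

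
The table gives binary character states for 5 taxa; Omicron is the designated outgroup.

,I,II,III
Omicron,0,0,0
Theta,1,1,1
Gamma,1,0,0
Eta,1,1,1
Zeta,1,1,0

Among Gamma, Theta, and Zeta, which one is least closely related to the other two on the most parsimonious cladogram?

Gamma

The outgroup has state '0' for every character, so '1' is the derived state throughout.
All ingroup taxa share the derived state '1' for I; it defines the ingroup but does not resolve relationships within it.
Only Eta, Theta, and Zeta show the derived state '1' for II, supporting them as a clade.
III (derived state '1') is shared by Eta and Theta — a synapomorphy uniting that clade.
Most parsimonious ingroup topology: (((Theta,Eta),Zeta),Gamma).
Zeta and Theta share a more recent common ancestor with each other than either does with Gamma, so Gamma is the least closely related of the three.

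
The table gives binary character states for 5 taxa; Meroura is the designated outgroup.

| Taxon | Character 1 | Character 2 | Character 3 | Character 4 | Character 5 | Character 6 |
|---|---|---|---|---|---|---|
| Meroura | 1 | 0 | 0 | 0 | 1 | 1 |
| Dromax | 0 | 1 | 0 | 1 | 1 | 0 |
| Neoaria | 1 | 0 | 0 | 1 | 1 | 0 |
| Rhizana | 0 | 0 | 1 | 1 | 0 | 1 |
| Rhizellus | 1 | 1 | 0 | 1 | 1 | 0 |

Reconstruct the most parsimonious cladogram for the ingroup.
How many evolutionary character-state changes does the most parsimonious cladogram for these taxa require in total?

Character polarity is set by the outgroup: the derived state is whichever differs from the outgroup's state, so for Character 1, Character 5, Character 6 the derived state is '0', and for the remaining characters it is '1'.
Character 1 (state '0') occurs in Dromax and Rhizana but conflicts with the nesting implied by the other characters — most parsimoniously interpreted as homoplasy.
Character 2 (derived state '1') is shared by Dromax and Rhizellus — a synapomorphy uniting that clade.
Character 3 (derived state '1') is unique to Rhizana (autapomorphy; uninformative for grouping).
Character 4 (derived state '1') is shared by all ingroup taxa — unites the whole ingroup.
Character 5: derived state '0' in Rhizana only — an autapomorphy, so it tells us nothing about relationships among taxa.
Only Dromax, Neoaria, and Rhizellus show the derived state '0' for Character 6, supporting them as a clade.
Most parsimonious ingroup topology: (((Dromax,Rhizellus),Neoaria),Rhizana).
Changes per character on this tree: Character 1: 2; Character 2: 1; Character 3: 1; Character 4: 1; Character 5: 1; Character 6: 1.
Total = 7.

7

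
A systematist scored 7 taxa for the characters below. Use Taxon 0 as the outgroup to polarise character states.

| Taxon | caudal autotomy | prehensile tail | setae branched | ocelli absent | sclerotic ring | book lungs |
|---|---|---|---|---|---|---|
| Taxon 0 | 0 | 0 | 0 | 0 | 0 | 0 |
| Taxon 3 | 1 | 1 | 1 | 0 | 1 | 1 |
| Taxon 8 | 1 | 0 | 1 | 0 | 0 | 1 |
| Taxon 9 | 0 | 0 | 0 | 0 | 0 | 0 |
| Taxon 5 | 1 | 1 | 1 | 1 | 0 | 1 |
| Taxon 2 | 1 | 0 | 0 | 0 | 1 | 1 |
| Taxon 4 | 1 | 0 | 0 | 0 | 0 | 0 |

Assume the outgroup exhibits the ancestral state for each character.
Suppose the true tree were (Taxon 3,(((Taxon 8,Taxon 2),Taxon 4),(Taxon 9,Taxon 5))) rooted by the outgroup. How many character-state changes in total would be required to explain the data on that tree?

Map each character onto (Taxon 3,(((Taxon 8,Taxon 2),Taxon 4),(Taxon 9,Taxon 5))) (rooted by Taxon 0) and count the minimum state changes it requires (Fitch parsimony):
caudal autotomy: 2; prehensile tail: 2; setae branched: 3; ocelli absent: 1; sclerotic ring: 2; book lungs: 3.
Total tree length = 13.

13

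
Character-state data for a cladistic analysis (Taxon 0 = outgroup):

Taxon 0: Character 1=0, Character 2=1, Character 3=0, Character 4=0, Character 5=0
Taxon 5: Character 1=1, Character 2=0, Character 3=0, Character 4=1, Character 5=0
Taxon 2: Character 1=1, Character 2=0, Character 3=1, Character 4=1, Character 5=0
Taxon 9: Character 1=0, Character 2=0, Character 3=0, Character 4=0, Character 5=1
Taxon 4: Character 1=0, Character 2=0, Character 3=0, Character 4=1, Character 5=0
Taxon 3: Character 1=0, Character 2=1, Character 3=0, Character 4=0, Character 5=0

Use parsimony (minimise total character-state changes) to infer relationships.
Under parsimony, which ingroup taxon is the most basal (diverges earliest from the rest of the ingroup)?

Character polarity is set by the outgroup: the derived state is whichever differs from the outgroup's state, so for Character 2 the derived state is '0', and for the remaining characters it is '1'.
Character 1: derived state '1' in Taxon 2 and Taxon 5 only — synapomorphy for {Taxon 2, Taxon 5}.
Only Taxon 2, Taxon 4, Taxon 5, and Taxon 9 show the derived state '0' for Character 2, supporting them as a clade.
Character 3 (derived state '1') is unique to Taxon 2 (autapomorphy; uninformative for grouping).
Character 4: derived state '1' in Taxon 2, Taxon 4, and Taxon 5 only — synapomorphy for {Taxon 2, Taxon 4, Taxon 5}.
Character 5 (derived state '1') is unique to Taxon 9 (autapomorphy; uninformative for grouping).
Most parsimonious ingroup topology: ((((Taxon 5,Taxon 2),Taxon 4),Taxon 9),Taxon 3).
Taxon 3 is sister to the clade containing all other ingroup taxa, so it is the earliest-diverging (most basal) ingroup lineage.

Taxon 3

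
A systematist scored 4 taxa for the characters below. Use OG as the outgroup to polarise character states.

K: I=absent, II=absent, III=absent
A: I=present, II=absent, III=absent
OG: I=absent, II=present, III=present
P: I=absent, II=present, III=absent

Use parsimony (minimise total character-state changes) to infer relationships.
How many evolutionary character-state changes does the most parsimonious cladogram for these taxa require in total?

3

Character polarity is set by the outgroup: the derived state is whichever differs from the outgroup's state, so for II, III the derived state is 'absent', and for the remaining characters it is 'present'.
I (derived state 'present') is unique to A (autapomorphy; uninformative for grouping).
II (derived state 'absent') is shared by A and K — a synapomorphy uniting that clade.
All ingroup taxa share the derived state 'absent' for III; it defines the ingroup but does not resolve relationships within it.
Most parsimonious ingroup topology: ((A,K),P).
Changes per character on this tree: I: 1; II: 1; III: 1.
Total = 3.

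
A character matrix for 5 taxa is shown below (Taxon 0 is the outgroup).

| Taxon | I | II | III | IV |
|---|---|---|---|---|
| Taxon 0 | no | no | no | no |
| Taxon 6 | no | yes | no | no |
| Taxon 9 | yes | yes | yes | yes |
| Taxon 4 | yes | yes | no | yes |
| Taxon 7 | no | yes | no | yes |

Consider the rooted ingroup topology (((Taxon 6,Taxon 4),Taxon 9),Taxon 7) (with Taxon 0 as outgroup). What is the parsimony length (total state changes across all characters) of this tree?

6

Map each character onto (((Taxon 6,Taxon 4),Taxon 9),Taxon 7) (rooted by Taxon 0) and count the minimum state changes it requires (Fitch parsimony):
I: 2; II: 1; III: 1; IV: 2.
Total tree length = 6.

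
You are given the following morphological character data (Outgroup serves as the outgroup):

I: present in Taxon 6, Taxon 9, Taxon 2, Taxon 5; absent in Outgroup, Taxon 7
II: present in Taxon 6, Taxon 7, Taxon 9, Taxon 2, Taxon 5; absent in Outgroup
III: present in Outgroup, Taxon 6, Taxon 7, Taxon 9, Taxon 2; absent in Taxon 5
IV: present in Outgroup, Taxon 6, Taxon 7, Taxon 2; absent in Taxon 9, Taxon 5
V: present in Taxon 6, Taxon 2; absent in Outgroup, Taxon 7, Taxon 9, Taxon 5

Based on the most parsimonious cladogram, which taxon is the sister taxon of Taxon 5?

Character polarity is set by the outgroup: the derived state is whichever differs from the outgroup's state, so for III, IV the derived state is 'absent', and for the remaining characters it is 'present'.
I (derived state 'present') is shared by Taxon 2, Taxon 5, Taxon 6, and Taxon 9 — a synapomorphy uniting that clade.
All ingroup taxa share the derived state 'present' for II; it defines the ingroup but does not resolve relationships within it.
III: derived state 'absent' in Taxon 5 only — an autapomorphy, so it tells us nothing about relationships among taxa.
IV (derived state 'absent') is shared by Taxon 5 and Taxon 9 — a synapomorphy uniting that clade.
V: derived state 'present' in Taxon 2 and Taxon 6 only — synapomorphy for {Taxon 2, Taxon 6}.
Most parsimonious ingroup topology: (((Taxon 6,Taxon 2),(Taxon 9,Taxon 5)),Taxon 7).
Taxon 5 and Taxon 9 form a cherry on this tree, so they are sister taxa.

Taxon 9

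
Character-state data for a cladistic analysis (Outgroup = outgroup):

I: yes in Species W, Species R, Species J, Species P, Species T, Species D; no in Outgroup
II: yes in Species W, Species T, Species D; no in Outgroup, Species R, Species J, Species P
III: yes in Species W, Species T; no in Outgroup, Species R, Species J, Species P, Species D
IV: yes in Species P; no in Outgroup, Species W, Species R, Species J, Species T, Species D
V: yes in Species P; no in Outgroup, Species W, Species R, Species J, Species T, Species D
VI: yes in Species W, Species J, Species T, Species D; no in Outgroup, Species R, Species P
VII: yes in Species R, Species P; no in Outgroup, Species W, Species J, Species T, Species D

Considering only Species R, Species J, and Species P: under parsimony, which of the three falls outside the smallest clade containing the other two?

Species J

The outgroup has state 'no' for every character, so 'yes' is the derived state throughout.
All ingroup taxa share the derived state 'yes' for I; it defines the ingroup but does not resolve relationships within it.
II: derived state 'yes' in Species D, Species T, and Species W only — synapomorphy for {Species D, Species T, Species W}.
Only Species T and Species W show the derived state 'yes' for III, supporting them as a clade.
IV: derived state 'yes' in Species P only — an autapomorphy, so it tells us nothing about relationships among taxa.
V (derived state 'yes') is unique to Species P (autapomorphy; uninformative for grouping).
Only Species D, Species J, Species T, and Species W show the derived state 'yes' for VI, supporting them as a clade.
Only Species P and Species R show the derived state 'yes' for VII, supporting them as a clade.
Most parsimonious ingroup topology: ((((Species W,Species T),Species D),Species J),(Species R,Species P)).
Species P and Species R share a more recent common ancestor with each other than either does with Species J, so Species J is the least closely related of the three.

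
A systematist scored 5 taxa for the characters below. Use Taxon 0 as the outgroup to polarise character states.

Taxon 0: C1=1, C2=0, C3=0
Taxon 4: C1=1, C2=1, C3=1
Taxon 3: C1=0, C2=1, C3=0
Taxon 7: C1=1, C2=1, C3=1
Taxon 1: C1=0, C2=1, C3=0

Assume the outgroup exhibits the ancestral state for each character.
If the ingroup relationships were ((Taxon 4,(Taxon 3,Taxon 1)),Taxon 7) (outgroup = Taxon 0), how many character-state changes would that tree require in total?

Map each character onto ((Taxon 4,(Taxon 3,Taxon 1)),Taxon 7) (rooted by Taxon 0) and count the minimum state changes it requires (Fitch parsimony):
C1: 1; C2: 1; C3: 2.
Total tree length = 4.

4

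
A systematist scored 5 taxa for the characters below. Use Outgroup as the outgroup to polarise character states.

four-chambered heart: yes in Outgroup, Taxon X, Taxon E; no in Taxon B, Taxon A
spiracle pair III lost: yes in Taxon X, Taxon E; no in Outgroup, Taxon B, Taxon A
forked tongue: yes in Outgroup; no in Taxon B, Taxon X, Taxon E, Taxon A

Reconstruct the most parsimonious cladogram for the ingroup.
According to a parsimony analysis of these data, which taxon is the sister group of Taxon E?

Taxon X

Character polarity is set by the outgroup: the derived state is whichever differs from the outgroup's state, so for four-chambered heart, forked tongue the derived state is 'no', and for the remaining characters it is 'yes'.
four-chambered heart: derived state 'no' in Taxon A and Taxon B only — synapomorphy for {Taxon A, Taxon B}.
Only Taxon E and Taxon X show the derived state 'yes' for spiracle pair III lost, supporting them as a clade.
forked tongue (derived state 'no') is shared by all ingroup taxa — unites the whole ingroup.
Most parsimonious ingroup topology: ((Taxon B,Taxon A),(Taxon X,Taxon E)).
Taxon E and Taxon X form a cherry on this tree, so they are sister taxa.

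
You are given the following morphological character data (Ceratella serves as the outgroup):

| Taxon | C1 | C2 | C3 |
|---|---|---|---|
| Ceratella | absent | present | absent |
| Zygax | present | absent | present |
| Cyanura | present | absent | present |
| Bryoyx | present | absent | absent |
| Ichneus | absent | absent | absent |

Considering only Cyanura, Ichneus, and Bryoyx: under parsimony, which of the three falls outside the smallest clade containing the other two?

Ichneus

Character polarity is set by the outgroup: the derived state is whichever differs from the outgroup's state, so for C2 the derived state is 'absent', and for the remaining characters it is 'present'.
C1 (derived state 'present') is shared by Bryoyx, Cyanura, and Zygax — a synapomorphy uniting that clade.
All ingroup taxa share the derived state 'absent' for C2; it defines the ingroup but does not resolve relationships within it.
C3 (derived state 'present') is shared by Cyanura and Zygax — a synapomorphy uniting that clade.
Most parsimonious ingroup topology: (((Zygax,Cyanura),Bryoyx),Ichneus).
Bryoyx and Cyanura share a more recent common ancestor with each other than either does with Ichneus, so Ichneus is the least closely related of the three.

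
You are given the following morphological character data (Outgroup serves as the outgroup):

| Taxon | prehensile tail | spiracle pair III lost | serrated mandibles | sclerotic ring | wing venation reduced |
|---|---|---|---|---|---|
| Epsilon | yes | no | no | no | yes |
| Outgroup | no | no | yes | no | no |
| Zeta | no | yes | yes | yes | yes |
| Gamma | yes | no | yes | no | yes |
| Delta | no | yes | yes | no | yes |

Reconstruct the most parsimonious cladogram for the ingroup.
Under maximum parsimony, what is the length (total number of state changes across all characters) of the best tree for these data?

5

Character polarity is set by the outgroup: the derived state is whichever differs from the outgroup's state, so for serrated mandibles the derived state is 'no', and for the remaining characters it is 'yes'.
Only Epsilon and Gamma show the derived state 'yes' for prehensile tail, supporting them as a clade.
spiracle pair III lost (derived state 'yes') is shared by Delta and Zeta — a synapomorphy uniting that clade.
serrated mandibles (derived state 'no') is unique to Epsilon (autapomorphy; uninformative for grouping).
sclerotic ring: derived state 'yes' in Zeta only — an autapomorphy, so it tells us nothing about relationships among taxa.
wing venation reduced (derived state 'yes') is shared by all ingroup taxa — unites the whole ingroup.
Most parsimonious ingroup topology: ((Epsilon,Gamma),(Zeta,Delta)).
Changes per character on this tree: prehensile tail: 1; spiracle pair III lost: 1; serrated mandibles: 1; sclerotic ring: 1; wing venation reduced: 1.
Total = 5.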